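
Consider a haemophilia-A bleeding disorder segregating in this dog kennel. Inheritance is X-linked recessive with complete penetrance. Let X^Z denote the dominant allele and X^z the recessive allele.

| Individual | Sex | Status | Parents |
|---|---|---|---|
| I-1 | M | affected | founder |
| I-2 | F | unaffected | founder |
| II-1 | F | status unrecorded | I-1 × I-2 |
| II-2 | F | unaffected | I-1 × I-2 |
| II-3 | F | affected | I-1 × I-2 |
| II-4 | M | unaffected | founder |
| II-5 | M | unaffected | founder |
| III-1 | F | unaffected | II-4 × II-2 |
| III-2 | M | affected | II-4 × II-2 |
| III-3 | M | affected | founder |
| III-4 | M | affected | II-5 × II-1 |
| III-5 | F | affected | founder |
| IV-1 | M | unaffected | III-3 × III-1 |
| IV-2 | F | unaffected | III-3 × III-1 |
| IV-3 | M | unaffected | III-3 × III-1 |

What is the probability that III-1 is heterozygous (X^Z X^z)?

II-4 is unaffected, so II-4 is X^Z Y.
II-2 is unaffected so carries Z and received z from I-1 (X^z Y), so II-2 is X^Z X^z.
Their cross gives offspring ratios 1/2 X^Z X^Z : 1/2 X^Z X^z. Conditioning on III-1 being unaffected, P(X^Z X^z) = 1/2 / 1 = 1/2 before taking III-1's own offspring into account.
III-3 is affected, so III-3 is X^z Y.
Now use III-1's offspring. Probability of each recorded status — unaffected son IV-1: 1/2 if III-1 is X^Z X^z, 1 if X^Z X^Z; unaffected daughter IV-2: 1/2 if III-1 is X^Z X^z, 1 if X^Z X^Z; unaffected son IV-3: 1/2 if III-1 is X^Z X^z, 1 if X^Z X^Z.
Bayes: P(X^Z X^z) = 1/2·1/8 / (1/2·1/8 + 1/2·1) = 1/9.

1/9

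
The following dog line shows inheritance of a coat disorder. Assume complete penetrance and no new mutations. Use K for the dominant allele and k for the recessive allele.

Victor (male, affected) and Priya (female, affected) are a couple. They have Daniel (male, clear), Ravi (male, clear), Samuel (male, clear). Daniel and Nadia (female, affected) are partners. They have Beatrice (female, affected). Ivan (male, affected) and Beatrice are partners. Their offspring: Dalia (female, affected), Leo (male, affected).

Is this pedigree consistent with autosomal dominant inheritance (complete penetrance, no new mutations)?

Yes

A consistent assignment under autosomal dominant exists: Victor Kk, Priya Kk, Daniel kk, Ravi kk, Samuel kk, Nadia KK, Beatrice Kk, Ivan KK, Dalia KK, Leo KK.
In this assignment every recorded phenotype matches its genotype and every non-founder's genotype is obtainable from its parents' genotypes, so the pedigree is consistent.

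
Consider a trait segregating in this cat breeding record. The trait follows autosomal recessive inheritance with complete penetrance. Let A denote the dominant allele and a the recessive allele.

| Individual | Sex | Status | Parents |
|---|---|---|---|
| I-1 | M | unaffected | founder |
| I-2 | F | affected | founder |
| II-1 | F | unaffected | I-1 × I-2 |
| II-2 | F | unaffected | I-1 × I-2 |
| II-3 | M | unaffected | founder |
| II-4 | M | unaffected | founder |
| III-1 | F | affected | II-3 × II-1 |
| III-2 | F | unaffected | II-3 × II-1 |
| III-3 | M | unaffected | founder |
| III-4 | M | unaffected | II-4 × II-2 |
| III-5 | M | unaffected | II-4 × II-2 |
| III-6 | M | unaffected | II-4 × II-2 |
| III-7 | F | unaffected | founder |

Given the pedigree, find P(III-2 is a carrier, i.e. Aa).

II-3 is unaffected so carries A and passed a to III-1 (aa), so II-3 is Aa.
II-1 is unaffected so carries A and received a from I-2 (aa), so II-1 is Aa.
Their cross gives offspring ratios 1/4 AA : 1/2 Aa : 1/4 aa. Conditioning on III-2 being unaffected, P(Aa) = 1/2 / 3/4 = 2/3.

2/3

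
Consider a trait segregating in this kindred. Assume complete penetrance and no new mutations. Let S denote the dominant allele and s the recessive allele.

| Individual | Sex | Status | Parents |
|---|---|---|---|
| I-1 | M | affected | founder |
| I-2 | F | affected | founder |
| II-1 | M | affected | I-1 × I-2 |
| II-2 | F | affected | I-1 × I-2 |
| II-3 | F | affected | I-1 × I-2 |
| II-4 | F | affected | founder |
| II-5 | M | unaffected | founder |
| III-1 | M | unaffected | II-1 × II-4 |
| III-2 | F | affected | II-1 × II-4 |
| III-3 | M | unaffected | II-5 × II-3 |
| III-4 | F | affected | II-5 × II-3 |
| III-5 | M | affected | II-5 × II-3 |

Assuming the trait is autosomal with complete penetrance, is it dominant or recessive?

II-1 and II-4 are both affected yet have an unaffected child III-1. Under a recessive model two affected parents are homozygous and every child would be affected, so the trait cannot be recessive.

dominant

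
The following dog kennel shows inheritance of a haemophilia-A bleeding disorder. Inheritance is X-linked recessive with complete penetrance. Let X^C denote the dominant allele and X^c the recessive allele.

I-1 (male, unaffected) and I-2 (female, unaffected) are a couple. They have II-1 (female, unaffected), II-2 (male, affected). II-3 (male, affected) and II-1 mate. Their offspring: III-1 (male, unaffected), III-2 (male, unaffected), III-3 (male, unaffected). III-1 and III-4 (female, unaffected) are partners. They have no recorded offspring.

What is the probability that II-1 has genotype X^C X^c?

1/9

I-1 is unaffected, so I-1 is X^C Y.
I-2 is unaffected so carries C and passed c to II-2 (X^c Y), so I-2 is X^C X^c.
Their cross gives offspring ratios 1/2 X^C X^C : 1/2 X^C X^c. Conditioning on II-1 being unaffected, P(X^C X^c) = 1/2 / 1 = 1/2 before taking II-1's own offspring into account.
II-3 is affected, so II-3 is X^c Y.
Now use II-1's offspring. Probability of each recorded status — unaffected son III-1: 1/2 if II-1 is X^C X^c, 1 if X^C X^C; unaffected son III-2: 1/2 if II-1 is X^C X^c, 1 if X^C X^C; unaffected son III-3: 1/2 if II-1 is X^C X^c, 1 if X^C X^C.
Bayes: P(X^C X^c) = 1/2·1/8 / (1/2·1/8 + 1/2·1) = 1/9.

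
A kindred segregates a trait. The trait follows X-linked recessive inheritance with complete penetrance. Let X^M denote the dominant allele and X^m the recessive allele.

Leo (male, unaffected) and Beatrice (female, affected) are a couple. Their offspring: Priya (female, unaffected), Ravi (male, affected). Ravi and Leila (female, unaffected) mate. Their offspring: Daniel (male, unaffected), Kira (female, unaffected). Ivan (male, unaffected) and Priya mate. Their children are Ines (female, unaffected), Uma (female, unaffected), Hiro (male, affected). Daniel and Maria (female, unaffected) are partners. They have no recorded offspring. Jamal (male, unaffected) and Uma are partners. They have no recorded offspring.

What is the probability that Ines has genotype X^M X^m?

Ivan is unaffected, so Ivan is X^M Y.
Priya is unaffected so carries M and received m from Beatrice (X^m X^m), so Priya is X^M X^m.
Their cross gives offspring ratios 1/2 X^M X^M : 1/2 X^M X^m. Conditioning on Ines being unaffected, P(X^M X^m) = 1/2 / 1 = 1/2.

1/2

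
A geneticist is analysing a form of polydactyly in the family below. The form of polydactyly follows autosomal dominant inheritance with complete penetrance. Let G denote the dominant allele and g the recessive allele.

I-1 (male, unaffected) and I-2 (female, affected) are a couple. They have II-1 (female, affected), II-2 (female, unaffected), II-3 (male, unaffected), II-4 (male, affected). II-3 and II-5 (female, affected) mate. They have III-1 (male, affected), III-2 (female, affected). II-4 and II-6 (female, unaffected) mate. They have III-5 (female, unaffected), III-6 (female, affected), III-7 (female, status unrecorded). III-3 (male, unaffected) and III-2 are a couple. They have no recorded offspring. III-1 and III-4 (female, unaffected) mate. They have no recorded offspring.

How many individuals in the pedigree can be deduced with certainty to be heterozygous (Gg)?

6

Obligate heterozygotes: I-2 is affected so carries G and passed g to II-2 (gg), so I-2 is Gg; II-1 is affected so carries G and received g from I-1 (gg), so II-1 is Gg; II-4 is affected so carries G and received g from I-1 (gg), so II-4 is Gg; III-1 is affected so carries G and received g from II-3 (gg), so III-1 is Gg; III-2 is affected so carries G and received g from II-3 (gg), so III-2 is Gg; III-6 is affected so carries G and received g from II-6 (gg), so III-6 is Gg.
Every other individual is either homozygous by phenotype or has at least one consistent homozygous assignment, so the count is 6.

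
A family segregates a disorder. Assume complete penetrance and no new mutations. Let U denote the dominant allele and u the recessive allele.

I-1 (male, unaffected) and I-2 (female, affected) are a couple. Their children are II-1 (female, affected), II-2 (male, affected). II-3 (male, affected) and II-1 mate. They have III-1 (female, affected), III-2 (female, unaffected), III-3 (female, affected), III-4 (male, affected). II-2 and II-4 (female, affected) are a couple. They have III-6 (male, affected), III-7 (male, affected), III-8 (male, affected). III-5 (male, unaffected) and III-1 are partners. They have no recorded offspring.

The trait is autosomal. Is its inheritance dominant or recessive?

II-3 and II-1 are both affected yet have an unaffected child III-2. Under a recessive model two affected parents are homozygous and every child would be affected, so the trait cannot be recessive.

dominant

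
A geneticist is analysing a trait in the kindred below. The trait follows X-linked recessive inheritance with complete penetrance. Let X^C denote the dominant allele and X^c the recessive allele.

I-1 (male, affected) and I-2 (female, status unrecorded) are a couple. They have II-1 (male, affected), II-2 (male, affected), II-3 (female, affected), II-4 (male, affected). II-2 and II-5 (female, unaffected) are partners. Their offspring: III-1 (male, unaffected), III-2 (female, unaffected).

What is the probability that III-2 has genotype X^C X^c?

1

III-2 is unaffected so carries C and received c from II-2 (X^c Y), so III-2 is X^C X^c, giving P(X^C X^c) = 1.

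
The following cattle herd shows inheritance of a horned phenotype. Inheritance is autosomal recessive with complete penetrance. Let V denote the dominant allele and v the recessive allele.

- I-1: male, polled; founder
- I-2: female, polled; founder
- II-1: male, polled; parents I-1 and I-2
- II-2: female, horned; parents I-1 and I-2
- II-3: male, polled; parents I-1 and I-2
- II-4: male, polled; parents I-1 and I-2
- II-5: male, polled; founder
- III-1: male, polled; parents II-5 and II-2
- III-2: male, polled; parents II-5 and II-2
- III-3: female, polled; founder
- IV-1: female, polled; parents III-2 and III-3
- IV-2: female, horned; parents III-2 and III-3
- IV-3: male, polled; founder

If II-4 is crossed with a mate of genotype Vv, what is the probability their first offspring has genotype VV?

I-1 is polled so carries V and passed v to II-2 (vv), so I-1 is Vv.
I-2 is polled so carries V and passed v to II-2 (vv), so I-2 is Vv.
II-4 is a polled offspring of I-1 (Vv) × I-2 (Vv), whose cross gives 1/4 VV : 1/2 Vv : 1/4 vv; conditioning on being polled, II-4 is VV with probability 1/3, Vv with probability 2/3.
Summing over parental genotype combinations, P(offspring has genotype VV) = 1/3·1/2 + 2/3·1/4 = 1/3.

1/3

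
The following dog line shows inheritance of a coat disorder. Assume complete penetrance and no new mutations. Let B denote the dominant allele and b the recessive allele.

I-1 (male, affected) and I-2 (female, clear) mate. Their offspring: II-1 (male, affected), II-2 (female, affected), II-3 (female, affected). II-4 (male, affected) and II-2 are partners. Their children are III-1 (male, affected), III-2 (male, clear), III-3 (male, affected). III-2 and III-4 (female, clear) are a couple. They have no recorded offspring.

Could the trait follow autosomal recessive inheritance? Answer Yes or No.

Under autosomal recessive, III-2 (clear, male) cannot arise from II-4 (affected) × II-2 (affected).

No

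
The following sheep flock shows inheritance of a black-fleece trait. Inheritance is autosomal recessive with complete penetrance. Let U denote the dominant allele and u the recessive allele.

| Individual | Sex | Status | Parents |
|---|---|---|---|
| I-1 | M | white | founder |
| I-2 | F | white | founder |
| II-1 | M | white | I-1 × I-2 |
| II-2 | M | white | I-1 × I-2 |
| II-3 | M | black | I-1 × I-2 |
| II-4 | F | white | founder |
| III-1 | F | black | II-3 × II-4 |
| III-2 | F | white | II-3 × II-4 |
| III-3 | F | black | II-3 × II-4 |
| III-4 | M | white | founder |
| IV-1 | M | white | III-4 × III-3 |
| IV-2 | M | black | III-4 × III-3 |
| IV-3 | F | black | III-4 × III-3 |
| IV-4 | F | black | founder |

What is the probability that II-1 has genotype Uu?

I-1 is white so carries U and passed u to II-3 (uu), so I-1 is Uu.
I-2 is white so carries U and passed u to II-3 (uu), so I-2 is Uu.
Their cross gives offspring ratios 1/4 UU : 1/2 Uu : 1/4 uu. Conditioning on II-1 being white, P(Uu) = 1/2 / 3/4 = 2/3.

2/3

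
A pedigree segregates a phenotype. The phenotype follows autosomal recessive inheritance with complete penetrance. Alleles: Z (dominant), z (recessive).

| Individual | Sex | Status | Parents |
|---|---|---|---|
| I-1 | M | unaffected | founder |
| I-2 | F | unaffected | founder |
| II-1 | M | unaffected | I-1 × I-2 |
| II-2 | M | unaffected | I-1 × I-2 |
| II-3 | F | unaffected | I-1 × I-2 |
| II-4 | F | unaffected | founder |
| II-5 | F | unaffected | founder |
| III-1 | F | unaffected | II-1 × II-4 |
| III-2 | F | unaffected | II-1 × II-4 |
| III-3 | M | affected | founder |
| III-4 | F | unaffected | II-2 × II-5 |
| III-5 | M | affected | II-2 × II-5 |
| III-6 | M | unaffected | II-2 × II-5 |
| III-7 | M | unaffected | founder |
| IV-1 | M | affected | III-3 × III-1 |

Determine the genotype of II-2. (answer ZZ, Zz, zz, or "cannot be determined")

From phenotype alone, II-2 is ZZ or Zz.
II-2 is unaffected so carries Z and passed z to III-5 (zz), so II-2 is Zz.

Zz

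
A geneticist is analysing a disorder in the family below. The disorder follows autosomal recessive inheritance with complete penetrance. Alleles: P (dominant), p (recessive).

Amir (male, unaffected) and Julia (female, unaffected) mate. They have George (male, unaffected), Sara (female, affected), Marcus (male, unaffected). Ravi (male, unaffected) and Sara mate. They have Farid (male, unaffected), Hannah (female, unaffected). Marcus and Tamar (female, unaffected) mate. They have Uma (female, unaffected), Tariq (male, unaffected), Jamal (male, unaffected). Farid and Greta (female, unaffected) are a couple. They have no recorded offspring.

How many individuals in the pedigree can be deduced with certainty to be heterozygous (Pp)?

4

Obligate heterozygotes: Amir is unaffected so carries P and passed p to Sara (pp), so Amir is Pp; Julia is unaffected so carries P and passed p to Sara (pp), so Julia is Pp; Farid is unaffected so carries P and received p from Sara (pp), so Farid is Pp; Hannah is unaffected so carries P and received p from Sara (pp), so Hannah is Pp.
Every other individual is either homozygous by phenotype or has at least one consistent homozygous assignment, so the count is 4.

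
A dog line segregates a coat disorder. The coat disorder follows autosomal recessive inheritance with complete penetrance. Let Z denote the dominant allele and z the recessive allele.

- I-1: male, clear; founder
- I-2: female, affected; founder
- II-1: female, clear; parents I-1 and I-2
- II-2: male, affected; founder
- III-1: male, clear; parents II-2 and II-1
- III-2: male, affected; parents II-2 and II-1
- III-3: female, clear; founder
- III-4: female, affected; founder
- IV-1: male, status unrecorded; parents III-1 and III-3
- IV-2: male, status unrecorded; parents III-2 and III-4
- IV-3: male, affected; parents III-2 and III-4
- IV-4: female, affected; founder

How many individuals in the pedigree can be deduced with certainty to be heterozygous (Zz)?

Obligate heterozygotes: II-1 is clear so carries Z and received z from I-2 (zz), so II-1 is Zz; III-1 is clear so carries Z and received z from II-2 (zz), so III-1 is Zz.
Every other individual is either homozygous by phenotype or has at least one consistent homozygous assignment, so the count is 2.

2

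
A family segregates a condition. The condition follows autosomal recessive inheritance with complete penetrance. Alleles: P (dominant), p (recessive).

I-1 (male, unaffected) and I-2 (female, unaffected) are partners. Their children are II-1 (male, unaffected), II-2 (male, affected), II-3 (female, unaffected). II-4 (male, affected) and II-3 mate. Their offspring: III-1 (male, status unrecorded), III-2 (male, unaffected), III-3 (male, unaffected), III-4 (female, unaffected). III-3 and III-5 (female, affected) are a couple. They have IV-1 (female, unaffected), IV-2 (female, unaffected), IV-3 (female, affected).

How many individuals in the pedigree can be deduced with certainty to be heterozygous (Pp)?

Obligate heterozygotes: I-1 is unaffected so carries P and passed p to II-2 (pp), so I-1 is Pp; I-2 is unaffected so carries P and passed p to II-2 (pp), so I-2 is Pp; III-2 is unaffected so carries P and received p from II-4 (pp), so III-2 is Pp; III-3 is unaffected so carries P and received p from II-4 (pp), so III-3 is Pp; III-4 is unaffected so carries P and received p from II-4 (pp), so III-4 is Pp; IV-1 is unaffected so carries P and received p from III-5 (pp), so IV-1 is Pp; IV-2 is unaffected so carries P and received p from III-5 (pp), so IV-2 is Pp.
Every other individual is either homozygous by phenotype or has at least one consistent homozygous assignment, so the count is 7.

7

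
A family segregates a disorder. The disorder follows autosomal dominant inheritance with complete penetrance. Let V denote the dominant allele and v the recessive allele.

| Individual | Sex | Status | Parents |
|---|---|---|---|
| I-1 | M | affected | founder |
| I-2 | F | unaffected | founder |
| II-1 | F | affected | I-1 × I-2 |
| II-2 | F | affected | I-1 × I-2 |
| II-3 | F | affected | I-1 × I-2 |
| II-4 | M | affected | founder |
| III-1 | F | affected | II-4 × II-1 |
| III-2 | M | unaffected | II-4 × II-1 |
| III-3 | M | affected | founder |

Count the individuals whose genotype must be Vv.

Obligate heterozygotes: II-1 is affected so carries V and received v from I-2 (vv), so II-1 is Vv; II-2 is affected so carries V and received v from I-2 (vv), so II-2 is Vv; II-3 is affected so carries V and received v from I-2 (vv), so II-3 is Vv; II-4 is affected so carries V and passed v to III-2 (vv), so II-4 is Vv.
Every other individual is either homozygous by phenotype or has at least one consistent homozygous assignment, so the count is 4.

4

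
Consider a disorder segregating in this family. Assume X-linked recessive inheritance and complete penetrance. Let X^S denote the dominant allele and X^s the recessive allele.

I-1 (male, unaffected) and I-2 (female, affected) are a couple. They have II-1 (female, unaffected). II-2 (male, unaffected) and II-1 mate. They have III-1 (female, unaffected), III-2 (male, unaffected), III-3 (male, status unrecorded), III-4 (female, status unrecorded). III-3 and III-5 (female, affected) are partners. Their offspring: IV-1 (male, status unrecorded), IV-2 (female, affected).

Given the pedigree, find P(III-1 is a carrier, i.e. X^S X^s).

II-2 is unaffected, so II-2 is X^S Y.
II-1 is unaffected so carries S and received s from I-2 (X^s X^s), so II-1 is X^S X^s.
Their cross gives offspring ratios 1/2 X^S X^S : 1/2 X^S X^s. Conditioning on III-1 being unaffected, P(X^S X^s) = 1/2 / 1 = 1/2.

1/2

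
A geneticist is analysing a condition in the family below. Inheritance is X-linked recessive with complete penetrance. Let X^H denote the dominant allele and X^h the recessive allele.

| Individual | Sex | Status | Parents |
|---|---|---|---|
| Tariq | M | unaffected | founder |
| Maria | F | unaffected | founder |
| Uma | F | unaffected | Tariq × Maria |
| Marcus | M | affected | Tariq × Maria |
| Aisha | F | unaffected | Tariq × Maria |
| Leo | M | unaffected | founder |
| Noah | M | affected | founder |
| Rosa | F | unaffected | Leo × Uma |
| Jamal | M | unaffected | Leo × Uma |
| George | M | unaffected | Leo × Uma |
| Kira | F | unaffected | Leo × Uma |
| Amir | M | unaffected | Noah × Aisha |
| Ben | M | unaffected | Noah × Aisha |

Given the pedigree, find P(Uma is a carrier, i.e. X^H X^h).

1/5

Tariq is unaffected, so Tariq is X^H Y.
Maria is unaffected so carries H and passed h to Marcus (X^h Y), so Maria is X^H X^h.
Their cross gives offspring ratios 1/2 X^H X^H : 1/2 X^H X^h. Conditioning on Uma being unaffected, P(X^H X^h) = 1/2 / 1 = 1/2 before taking Uma's own offspring into account.
Leo is unaffected, so Leo is X^H Y.
Now use Uma's offspring. Probability of each recorded status — unaffected son Jamal: 1/2 if Uma is X^H X^h, 1 if X^H X^H; unaffected son George: 1/2 if Uma is X^H X^h, 1 if X^H X^H. (Rosa, Kira: equally likely either way, so uninformative.)
Bayes: P(X^H X^h) = 1/2·1/4 / (1/2·1/4 + 1/2·1) = 1/5.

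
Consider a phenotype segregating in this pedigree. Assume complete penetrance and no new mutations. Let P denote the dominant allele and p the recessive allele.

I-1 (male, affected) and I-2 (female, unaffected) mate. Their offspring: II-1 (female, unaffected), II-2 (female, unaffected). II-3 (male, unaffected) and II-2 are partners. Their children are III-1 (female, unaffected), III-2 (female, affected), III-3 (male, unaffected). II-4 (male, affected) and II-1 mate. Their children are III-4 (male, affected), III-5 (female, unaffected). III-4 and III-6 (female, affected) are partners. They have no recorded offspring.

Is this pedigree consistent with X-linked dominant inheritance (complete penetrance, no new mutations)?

No

Under X-linked dominant, II-1 (unaffected, female) cannot arise from I-1 (affected) × I-2 (unaffected).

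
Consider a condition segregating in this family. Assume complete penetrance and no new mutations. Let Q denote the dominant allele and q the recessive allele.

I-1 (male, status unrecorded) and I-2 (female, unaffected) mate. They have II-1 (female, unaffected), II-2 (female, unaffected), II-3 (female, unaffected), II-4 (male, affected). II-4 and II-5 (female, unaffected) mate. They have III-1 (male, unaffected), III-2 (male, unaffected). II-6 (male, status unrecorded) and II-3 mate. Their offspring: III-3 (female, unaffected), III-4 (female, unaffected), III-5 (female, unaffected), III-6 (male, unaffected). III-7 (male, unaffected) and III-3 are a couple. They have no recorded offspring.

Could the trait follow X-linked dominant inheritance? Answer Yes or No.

No

Under X-linked dominant, II-4 (affected, male) cannot arise from I-1 (unrecorded) × I-2 (unaffected).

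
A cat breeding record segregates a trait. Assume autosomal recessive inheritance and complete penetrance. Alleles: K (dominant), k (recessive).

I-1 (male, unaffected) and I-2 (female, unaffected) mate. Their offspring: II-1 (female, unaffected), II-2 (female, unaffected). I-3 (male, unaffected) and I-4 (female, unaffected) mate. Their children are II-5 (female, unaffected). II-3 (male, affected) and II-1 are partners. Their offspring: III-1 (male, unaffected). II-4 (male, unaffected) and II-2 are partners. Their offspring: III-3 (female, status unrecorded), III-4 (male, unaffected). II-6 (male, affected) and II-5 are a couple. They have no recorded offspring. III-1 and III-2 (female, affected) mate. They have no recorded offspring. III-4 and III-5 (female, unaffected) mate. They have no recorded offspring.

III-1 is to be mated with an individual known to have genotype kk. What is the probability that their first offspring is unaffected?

III-1 is unaffected so carries K and received k from II-3 (kk), so III-1 is Kk.
The cross gives 1/2 Kk : 1/2 kk, so P(offspring is unaffected) = 1/2.

1/2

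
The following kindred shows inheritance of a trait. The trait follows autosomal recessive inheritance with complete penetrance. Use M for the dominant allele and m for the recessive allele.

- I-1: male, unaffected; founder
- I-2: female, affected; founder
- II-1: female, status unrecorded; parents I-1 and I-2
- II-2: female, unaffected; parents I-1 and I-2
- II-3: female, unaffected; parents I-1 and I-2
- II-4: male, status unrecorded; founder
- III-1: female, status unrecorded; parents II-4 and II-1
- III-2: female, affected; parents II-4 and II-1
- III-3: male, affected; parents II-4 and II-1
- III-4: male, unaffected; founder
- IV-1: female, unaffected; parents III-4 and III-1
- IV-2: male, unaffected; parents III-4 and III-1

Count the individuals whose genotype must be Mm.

2

Obligate heterozygotes: II-2 is unaffected so carries M and received m from I-2 (mm), so II-2 is Mm; II-3 is unaffected so carries M and received m from I-2 (mm), so II-3 is Mm.
Every other individual is either homozygous by phenotype or has at least one consistent homozygous assignment, so the count is 2.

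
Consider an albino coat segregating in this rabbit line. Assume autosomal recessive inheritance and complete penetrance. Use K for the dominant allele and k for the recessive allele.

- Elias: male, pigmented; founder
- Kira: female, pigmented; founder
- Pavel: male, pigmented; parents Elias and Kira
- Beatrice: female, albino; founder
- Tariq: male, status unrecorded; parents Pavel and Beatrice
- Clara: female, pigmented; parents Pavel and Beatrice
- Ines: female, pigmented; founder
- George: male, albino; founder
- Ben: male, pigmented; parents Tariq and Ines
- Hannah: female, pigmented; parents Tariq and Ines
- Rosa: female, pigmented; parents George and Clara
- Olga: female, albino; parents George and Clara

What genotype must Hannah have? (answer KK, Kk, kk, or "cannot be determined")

cannot be determined

Hannah's phenotype allows KK or Kk, and no parent or child forces a single allele at both positions; consistent genotype assignments exist with Hannah as KK or Kk.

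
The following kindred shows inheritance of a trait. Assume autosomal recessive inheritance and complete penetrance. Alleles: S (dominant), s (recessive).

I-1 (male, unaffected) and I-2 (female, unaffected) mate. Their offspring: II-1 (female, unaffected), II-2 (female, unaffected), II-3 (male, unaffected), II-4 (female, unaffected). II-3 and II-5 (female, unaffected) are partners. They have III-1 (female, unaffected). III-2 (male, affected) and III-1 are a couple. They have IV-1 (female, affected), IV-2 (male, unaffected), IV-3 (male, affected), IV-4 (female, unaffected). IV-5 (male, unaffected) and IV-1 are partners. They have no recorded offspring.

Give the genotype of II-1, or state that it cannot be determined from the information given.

II-1's phenotype allows SS or Ss, and no parent or child forces a single allele at both positions; consistent genotype assignments exist with II-1 as SS or Ss.

cannot be determined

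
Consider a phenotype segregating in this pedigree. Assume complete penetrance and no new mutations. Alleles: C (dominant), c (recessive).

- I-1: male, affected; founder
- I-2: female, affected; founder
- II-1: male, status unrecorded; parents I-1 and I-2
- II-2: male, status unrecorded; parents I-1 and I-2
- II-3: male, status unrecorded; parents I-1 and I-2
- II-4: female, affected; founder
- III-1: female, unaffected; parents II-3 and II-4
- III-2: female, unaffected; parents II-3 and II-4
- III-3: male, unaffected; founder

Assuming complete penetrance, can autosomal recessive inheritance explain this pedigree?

No assignment of genotypes under autosomal recessive satisfies every parent–offspring relationship, so the pedigree is inconsistent.

No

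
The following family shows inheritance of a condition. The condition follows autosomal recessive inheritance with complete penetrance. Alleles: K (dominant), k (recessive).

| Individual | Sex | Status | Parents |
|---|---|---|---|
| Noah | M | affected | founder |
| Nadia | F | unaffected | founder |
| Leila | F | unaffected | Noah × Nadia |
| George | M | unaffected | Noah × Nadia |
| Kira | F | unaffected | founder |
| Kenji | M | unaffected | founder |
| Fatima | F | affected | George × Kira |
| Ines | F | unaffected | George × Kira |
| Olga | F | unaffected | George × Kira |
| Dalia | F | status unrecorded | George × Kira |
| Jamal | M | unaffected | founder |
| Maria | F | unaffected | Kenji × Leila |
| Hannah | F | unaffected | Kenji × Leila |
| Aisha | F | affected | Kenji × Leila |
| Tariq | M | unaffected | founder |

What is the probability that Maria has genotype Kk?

2/3

Kenji is unaffected so carries K and passed k to Aisha (kk), so Kenji is Kk.
Leila is unaffected so carries K and received k from Noah (kk), so Leila is Kk.
Their cross gives offspring ratios 1/4 KK : 1/2 Kk : 1/4 kk. Conditioning on Maria being unaffected, P(Kk) = 1/2 / 3/4 = 2/3.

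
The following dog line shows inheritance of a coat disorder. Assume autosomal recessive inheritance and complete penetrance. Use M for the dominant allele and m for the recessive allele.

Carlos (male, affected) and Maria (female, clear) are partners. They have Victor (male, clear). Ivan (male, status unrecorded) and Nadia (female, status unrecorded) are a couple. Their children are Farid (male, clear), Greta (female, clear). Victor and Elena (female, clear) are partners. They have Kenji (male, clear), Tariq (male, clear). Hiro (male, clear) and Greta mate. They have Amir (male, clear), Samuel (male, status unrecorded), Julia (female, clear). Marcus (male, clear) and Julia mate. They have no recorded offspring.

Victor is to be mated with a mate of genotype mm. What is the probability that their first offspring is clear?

Victor is clear so carries M and received m from Carlos (mm), so Victor is Mm.
The cross gives 1/2 Mm : 1/2 mm, so P(offspring is clear) = 1/2.

1/2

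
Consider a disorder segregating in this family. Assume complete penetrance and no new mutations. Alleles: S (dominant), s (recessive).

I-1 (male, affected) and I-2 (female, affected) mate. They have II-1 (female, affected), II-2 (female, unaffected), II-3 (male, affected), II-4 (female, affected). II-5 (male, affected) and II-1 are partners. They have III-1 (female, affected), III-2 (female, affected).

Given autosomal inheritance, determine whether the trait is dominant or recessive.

I-1 and I-2 are both affected yet have an unaffected child II-2. Under a recessive model two affected parents are homozygous and every child would be affected, so the trait cannot be recessive.

dominant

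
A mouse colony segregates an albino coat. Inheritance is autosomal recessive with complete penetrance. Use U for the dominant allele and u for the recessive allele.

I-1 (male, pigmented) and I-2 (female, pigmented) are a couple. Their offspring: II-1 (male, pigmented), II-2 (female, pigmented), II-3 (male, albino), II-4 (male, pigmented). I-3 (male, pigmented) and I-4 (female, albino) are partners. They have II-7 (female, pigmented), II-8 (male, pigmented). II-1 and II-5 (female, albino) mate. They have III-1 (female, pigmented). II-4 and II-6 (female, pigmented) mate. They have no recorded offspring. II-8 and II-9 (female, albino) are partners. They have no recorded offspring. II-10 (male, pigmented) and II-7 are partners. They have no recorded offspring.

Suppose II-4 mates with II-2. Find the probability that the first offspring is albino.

1/9

I-1 is pigmented so carries U and passed u to II-3 (uu), so I-1 is Uu.
I-2 is pigmented so carries U and passed u to II-3 (uu), so I-2 is Uu.
II-4 is a pigmented offspring of I-1 (Uu) × I-2 (Uu), whose cross gives 1/4 UU : 1/2 Uu : 1/4 uu; conditioning on being pigmented, II-4 is UU with probability 1/3, Uu with probability 2/3.
II-2 is a pigmented offspring of I-1 (Uu) × I-2 (Uu), whose cross gives 1/4 UU : 1/2 Uu : 1/4 uu; conditioning on being pigmented, II-2 is UU with probability 1/3, Uu with probability 2/3.
Summing over parental genotype combinations, P(offspring is albino) = 4/9·1/4 = 1/9.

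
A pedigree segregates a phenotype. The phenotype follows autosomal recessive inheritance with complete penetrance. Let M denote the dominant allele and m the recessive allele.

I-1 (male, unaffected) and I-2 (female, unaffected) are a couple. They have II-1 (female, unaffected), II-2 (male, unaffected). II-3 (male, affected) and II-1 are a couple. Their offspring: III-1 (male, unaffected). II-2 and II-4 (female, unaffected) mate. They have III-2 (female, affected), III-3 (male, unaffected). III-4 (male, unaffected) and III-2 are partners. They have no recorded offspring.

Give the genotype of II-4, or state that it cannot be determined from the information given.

From phenotype alone, II-4 is MM or Mm.
II-4 is unaffected so carries M and passed m to III-2 (mm), so II-4 is Mm.

Mm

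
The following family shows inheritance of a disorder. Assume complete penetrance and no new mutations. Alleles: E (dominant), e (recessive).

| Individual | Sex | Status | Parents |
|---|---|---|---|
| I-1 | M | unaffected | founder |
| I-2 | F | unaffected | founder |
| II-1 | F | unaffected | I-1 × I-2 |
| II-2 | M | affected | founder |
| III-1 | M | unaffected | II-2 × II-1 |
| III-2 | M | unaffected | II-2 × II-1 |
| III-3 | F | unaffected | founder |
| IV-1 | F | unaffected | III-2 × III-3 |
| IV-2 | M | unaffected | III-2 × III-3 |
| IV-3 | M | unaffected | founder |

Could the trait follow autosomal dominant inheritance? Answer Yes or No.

A consistent assignment under autosomal dominant exists: I-1 ee, I-2 ee, II-1 ee, II-2 Ee, III-1 ee, III-2 ee, III-3 ee, IV-1 ee, IV-2 ee, IV-3 ee.
In this assignment every recorded phenotype matches its genotype and every non-founder's genotype is obtainable from its parents' genotypes, so the pedigree is consistent.

Yes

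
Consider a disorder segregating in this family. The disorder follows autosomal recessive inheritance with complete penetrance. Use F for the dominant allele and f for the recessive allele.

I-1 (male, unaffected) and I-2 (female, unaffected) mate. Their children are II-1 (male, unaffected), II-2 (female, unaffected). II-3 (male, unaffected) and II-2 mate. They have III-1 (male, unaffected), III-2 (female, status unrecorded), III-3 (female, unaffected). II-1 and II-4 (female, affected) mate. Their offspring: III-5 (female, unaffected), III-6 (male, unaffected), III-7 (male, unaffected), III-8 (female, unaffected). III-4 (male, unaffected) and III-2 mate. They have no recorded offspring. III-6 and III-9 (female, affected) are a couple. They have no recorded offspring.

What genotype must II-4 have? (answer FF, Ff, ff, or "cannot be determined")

ff

II-4 is affected, so II-4 is ff.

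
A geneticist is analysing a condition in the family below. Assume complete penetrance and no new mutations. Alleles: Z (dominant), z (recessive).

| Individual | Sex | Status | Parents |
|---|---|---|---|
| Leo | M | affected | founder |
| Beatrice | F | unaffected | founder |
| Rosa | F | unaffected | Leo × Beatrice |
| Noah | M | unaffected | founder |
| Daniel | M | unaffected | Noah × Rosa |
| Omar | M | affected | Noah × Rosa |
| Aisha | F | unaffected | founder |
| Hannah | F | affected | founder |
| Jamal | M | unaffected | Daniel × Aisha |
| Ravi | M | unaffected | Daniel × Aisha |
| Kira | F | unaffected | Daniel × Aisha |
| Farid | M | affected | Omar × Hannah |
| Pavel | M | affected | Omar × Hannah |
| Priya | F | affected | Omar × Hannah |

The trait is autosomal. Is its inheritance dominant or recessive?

recessive

Noah and Rosa are both unaffected yet have an affected child Omar. Under dominance, an affected child requires at least one affected parent, so the trait cannot be dominant.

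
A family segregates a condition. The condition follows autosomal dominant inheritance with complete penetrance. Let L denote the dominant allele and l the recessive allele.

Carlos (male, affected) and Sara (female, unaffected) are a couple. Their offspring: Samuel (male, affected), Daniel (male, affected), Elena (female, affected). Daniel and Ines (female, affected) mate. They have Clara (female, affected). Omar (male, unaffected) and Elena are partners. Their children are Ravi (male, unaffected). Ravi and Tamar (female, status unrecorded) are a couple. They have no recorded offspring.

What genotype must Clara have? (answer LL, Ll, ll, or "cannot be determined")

Clara's phenotype allows LL or Ll, and no parent or child forces a single allele at both positions; consistent genotype assignments exist with Clara as LL or Ll.

cannot be determined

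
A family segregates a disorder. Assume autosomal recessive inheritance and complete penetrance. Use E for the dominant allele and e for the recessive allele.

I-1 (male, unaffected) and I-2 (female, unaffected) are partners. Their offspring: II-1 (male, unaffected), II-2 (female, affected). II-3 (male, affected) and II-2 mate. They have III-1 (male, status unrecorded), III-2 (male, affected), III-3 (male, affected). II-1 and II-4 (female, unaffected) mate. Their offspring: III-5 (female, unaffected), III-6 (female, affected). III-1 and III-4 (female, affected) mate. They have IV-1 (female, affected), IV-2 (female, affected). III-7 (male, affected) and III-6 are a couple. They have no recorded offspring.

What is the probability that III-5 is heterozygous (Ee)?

II-1 is unaffected so carries E and passed e to III-6 (ee), so II-1 is Ee.
II-4 is unaffected so carries E and passed e to III-6 (ee), so II-4 is Ee.
Their cross gives offspring ratios 1/4 EE : 1/2 Ee : 1/4 ee. Conditioning on III-5 being unaffected, P(Ee) = 1/2 / 3/4 = 2/3.

2/3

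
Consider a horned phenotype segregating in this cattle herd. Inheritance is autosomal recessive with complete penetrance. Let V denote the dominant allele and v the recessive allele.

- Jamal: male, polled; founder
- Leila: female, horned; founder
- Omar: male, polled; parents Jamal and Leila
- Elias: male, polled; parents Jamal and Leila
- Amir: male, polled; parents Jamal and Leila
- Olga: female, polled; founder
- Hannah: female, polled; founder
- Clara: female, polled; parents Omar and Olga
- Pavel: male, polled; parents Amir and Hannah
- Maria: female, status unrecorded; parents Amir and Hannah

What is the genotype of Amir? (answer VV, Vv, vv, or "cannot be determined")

Vv

From phenotype alone, Amir is VV or Vv.
Amir is polled so carries V and received v from Leila (vv), so Amir is Vv.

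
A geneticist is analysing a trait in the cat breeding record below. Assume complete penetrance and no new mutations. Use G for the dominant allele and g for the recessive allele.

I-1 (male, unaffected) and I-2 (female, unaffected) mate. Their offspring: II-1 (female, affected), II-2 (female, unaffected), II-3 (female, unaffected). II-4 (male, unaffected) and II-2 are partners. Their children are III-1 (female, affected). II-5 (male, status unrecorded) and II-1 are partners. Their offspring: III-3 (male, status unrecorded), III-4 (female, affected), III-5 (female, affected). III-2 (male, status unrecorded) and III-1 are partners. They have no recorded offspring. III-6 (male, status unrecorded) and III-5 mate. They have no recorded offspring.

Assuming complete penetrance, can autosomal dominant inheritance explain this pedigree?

No

Under autosomal dominant, II-1 (affected, female) cannot arise from I-1 (unaffected) × I-2 (unaffected).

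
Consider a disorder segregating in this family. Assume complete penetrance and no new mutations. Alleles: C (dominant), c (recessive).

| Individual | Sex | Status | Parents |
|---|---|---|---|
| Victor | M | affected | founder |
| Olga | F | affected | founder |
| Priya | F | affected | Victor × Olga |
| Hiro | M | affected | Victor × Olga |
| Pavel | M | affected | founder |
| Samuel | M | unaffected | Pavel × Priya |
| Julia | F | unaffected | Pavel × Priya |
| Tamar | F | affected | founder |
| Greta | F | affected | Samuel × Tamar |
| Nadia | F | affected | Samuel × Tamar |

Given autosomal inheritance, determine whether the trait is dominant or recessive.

dominant

Pavel and Priya are both affected yet have an unaffected child Samuel. Under a recessive model two affected parents are homozygous and every child would be affected, so the trait cannot be recessive.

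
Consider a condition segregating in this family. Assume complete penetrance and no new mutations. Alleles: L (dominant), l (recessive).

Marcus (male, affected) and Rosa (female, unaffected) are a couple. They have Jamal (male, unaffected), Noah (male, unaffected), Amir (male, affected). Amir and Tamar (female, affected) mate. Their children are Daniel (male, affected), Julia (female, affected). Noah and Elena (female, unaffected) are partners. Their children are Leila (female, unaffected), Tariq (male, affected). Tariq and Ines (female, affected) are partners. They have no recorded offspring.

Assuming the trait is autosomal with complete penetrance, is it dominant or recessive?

recessive

Noah and Elena are both unaffected yet have an affected child Tariq. Under dominance, an affected child requires at least one affected parent, so the trait cannot be dominant.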